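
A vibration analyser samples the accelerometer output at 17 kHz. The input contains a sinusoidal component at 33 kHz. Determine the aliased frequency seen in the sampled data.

33 kHz mod fs = 16 kHz.
16 kHz > fs/2 = 8.5 kHz, folds to fs − 16 kHz = 1 kHz.

1 kHz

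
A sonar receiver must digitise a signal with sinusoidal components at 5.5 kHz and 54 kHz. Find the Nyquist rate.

Highest-frequency component: 54 kHz.
Nyquist rate = 2 × 54 kHz = 108 kHz.

108 kHz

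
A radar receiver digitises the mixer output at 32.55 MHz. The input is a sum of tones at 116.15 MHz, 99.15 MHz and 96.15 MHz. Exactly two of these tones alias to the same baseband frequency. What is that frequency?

1.5 MHz

fs/2 = 16.275 MHz.
116.15 MHz mod fs = 18.5 MHz.
18.5 MHz > fs/2 = 16.275 MHz, folds to fs − 18.5 MHz = 14.05 MHz.
99.15 MHz mod fs = 1.5 MHz.
1.5 MHz ≤ fs/2 = 16.275 MHz, appears at 1.5 MHz.
96.15 MHz mod fs = 31.05 MHz.
31.05 MHz > fs/2 = 16.275 MHz, folds to fs − 31.05 MHz = 1.5 MHz.
96.15 MHz and 99.15 MHz both map to 1.5 MHz.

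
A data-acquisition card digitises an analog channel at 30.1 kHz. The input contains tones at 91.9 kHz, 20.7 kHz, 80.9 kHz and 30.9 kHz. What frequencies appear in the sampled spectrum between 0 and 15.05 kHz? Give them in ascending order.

fs/2 = 15.05 kHz.
91.9 kHz mod fs = 1.6 kHz.
1.6 kHz ≤ fs/2 = 15.05 kHz, appears at 1.6 kHz.
20.7 kHz > fs/2 = 15.05 kHz, folds to fs − 20.7 kHz = 9.4 kHz.
80.9 kHz mod fs = 20.7 kHz.
20.7 kHz > fs/2 = 15.05 kHz, folds to fs − 20.7 kHz = 9.4 kHz.
30.9 kHz mod fs = 0.8 kHz.
0.8 kHz ≤ fs/2 = 15.05 kHz, appears at 0.8 kHz.
Distinct values: {0.8 kHz, 1.6 kHz, 9.4 kHz}.

0.8 kHz, 1.6 kHz, 9.4 kHz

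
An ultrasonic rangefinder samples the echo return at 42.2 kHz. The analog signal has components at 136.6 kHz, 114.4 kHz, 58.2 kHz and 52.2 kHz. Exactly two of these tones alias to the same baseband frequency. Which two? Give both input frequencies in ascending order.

52.2 kHz, 136.6 kHz

fs/2 = 21.1 kHz.
136.6 kHz mod fs = 10 kHz.
10 kHz ≤ fs/2 = 21.1 kHz, appears at 10 kHz.
114.4 kHz mod fs = 30 kHz.
30 kHz > fs/2 = 21.1 kHz, folds to fs − 30 kHz = 12.2 kHz.
58.2 kHz mod fs = 16 kHz.
16 kHz ≤ fs/2 = 21.1 kHz, appears at 16 kHz.
52.2 kHz mod fs = 10 kHz.
10 kHz ≤ fs/2 = 21.1 kHz, appears at 10 kHz.
52.2 kHz and 136.6 kHz both map to 10 kHz.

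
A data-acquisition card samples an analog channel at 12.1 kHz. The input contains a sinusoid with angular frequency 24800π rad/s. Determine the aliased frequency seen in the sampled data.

0.3 kHz

ω = 24800π rad/s → f = ω/(2π) = 12400 Hz = 12.4 kHz.
12.4 kHz mod fs = 0.3 kHz.
0.3 kHz ≤ fs/2 = 6.05 kHz, appears at 0.3 kHz.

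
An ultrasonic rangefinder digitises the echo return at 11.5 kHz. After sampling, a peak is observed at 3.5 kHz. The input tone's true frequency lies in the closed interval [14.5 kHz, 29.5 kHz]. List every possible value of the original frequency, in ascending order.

Frequencies that alias to 3.5 kHz are k·fs ± 3.5 kHz for integer k ≥ 0.
k=0: 3.5 kHz.
k=1: 8 kHz, 15 kHz.
k=2: 19.5 kHz, 26.5 kHz.
k=3: 31 kHz, 38 kHz.
Within [14.5 kHz, 29.5 kHz]: 15 kHz, 19.5 kHz, 26.5 kHz.

15 kHz, 19.5 kHz, 26.5 kHz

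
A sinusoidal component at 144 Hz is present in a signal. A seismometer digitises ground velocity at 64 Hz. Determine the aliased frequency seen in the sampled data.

16 Hz

144 Hz mod fs = 16 Hz.
16 Hz ≤ fs/2 = 32 Hz, appears at 16 Hz.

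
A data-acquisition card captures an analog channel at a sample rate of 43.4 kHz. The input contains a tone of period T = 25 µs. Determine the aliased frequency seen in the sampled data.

T = 25 µs → f = 1/T = 40 kHz.
40 kHz > fs/2 = 21.7 kHz, folds to fs − 40 kHz = 3.4 kHz.

3.4 kHz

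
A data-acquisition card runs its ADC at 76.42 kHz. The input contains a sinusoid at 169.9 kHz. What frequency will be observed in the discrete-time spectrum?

17.06 kHz

169.9 kHz mod fs = 17.06 kHz.
17.06 kHz ≤ fs/2 = 38.21 kHz, appears at 17.06 kHz.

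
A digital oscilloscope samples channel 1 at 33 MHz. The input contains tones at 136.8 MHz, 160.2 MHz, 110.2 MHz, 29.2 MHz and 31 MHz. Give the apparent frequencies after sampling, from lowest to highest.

2 MHz, 3.8 MHz, 4.8 MHz, 11.2 MHz

fs/2 = 16.5 MHz.
136.8 MHz mod fs = 4.8 MHz.
4.8 MHz ≤ fs/2 = 16.5 MHz, appears at 4.8 MHz.
160.2 MHz mod fs = 28.2 MHz.
28.2 MHz > fs/2 = 16.5 MHz, folds to fs − 28.2 MHz = 4.8 MHz.
110.2 MHz mod fs = 11.2 MHz.
11.2 MHz ≤ fs/2 = 16.5 MHz, appears at 11.2 MHz.
29.2 MHz > fs/2 = 16.5 MHz, folds to fs − 29.2 MHz = 3.8 MHz.
31 MHz > fs/2 = 16.5 MHz, folds to fs − 31 MHz = 2 MHz.
Distinct values: {2 MHz, 3.8 MHz, 4.8 MHz, 11.2 MHz}.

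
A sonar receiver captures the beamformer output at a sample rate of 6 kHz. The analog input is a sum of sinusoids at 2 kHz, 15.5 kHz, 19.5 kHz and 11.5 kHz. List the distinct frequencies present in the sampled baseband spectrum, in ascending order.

fs/2 = 3 kHz.
2 kHz ≤ fs/2 = 3 kHz, passes unchanged.
15.5 kHz mod fs = 3.5 kHz.
3.5 kHz > fs/2 = 3 kHz, folds to fs − 3.5 kHz = 2.5 kHz.
19.5 kHz mod fs = 1.5 kHz.
1.5 kHz ≤ fs/2 = 3 kHz, appears at 1.5 kHz.
11.5 kHz mod fs = 5.5 kHz.
5.5 kHz > fs/2 = 3 kHz, folds to fs − 5.5 kHz = 0.5 kHz.
Distinct values: {0.5 kHz, 1.5 kHz, 2 kHz, 2.5 kHz}.

0.5 kHz, 1.5 kHz, 2 kHz, 2.5 kHz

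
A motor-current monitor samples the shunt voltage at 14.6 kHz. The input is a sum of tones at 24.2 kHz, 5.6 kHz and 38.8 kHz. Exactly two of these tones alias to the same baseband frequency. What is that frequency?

fs/2 = 7.3 kHz.
24.2 kHz mod fs = 9.6 kHz.
9.6 kHz > fs/2 = 7.3 kHz, folds to fs − 9.6 kHz = 5 kHz.
5.6 kHz ≤ fs/2 = 7.3 kHz, passes unchanged.
38.8 kHz mod fs = 9.6 kHz.
9.6 kHz > fs/2 = 7.3 kHz, folds to fs − 9.6 kHz = 5 kHz.
24.2 kHz and 38.8 kHz both map to 5 kHz.

5 kHz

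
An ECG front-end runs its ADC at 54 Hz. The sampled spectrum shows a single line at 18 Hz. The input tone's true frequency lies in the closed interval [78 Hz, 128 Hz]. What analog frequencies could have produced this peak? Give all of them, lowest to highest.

Frequencies that alias to 18 Hz are k·fs ± 18 Hz for integer k ≥ 0.
k=0: 18 Hz.
k=1: 36 Hz, 72 Hz.
k=2: 90 Hz, 126 Hz.
k=3: 144 Hz, 180 Hz.
Within [78 Hz, 128 Hz]: 90 Hz, 126 Hz.

90 Hz, 126 Hz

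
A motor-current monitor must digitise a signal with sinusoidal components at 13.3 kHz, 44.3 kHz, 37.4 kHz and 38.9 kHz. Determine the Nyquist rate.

88.6 kHz

Highest-frequency component: 44.3 kHz.
Nyquist rate = 2 × 44.3 kHz = 88.6 kHz.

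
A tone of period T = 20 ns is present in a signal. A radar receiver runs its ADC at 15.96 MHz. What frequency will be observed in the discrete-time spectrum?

2.12 MHz

T = 20 ns → f = 1/T = 50 MHz.
50 MHz mod fs = 2.12 MHz.
2.12 MHz ≤ fs/2 = 7.98 MHz, appears at 2.12 MHz.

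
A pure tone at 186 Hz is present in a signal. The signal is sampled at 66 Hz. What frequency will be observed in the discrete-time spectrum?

186 Hz mod fs = 54 Hz.
54 Hz > fs/2 = 33 Hz, folds to fs − 54 Hz = 12 Hz.

12 Hz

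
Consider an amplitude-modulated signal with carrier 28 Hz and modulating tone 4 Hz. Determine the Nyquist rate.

64 Hz

AM sidebands sit at fc ± fm = 24 Hz and 32 Hz.
Highest-frequency component: 32 Hz.
Nyquist rate = 2 × 32 Hz = 64 Hz.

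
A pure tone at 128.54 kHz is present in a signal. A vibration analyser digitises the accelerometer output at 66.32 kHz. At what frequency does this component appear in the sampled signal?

128.54 kHz mod fs = 62.22 kHz.
62.22 kHz > fs/2 = 33.16 kHz, folds to fs − 62.22 kHz = 4.1 kHz.

4.1 kHz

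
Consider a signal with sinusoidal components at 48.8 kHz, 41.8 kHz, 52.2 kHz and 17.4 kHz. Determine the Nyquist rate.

104.4 kHz

Highest-frequency component: 52.2 kHz.
Nyquist rate = 2 × 52.2 kHz = 104.4 kHz.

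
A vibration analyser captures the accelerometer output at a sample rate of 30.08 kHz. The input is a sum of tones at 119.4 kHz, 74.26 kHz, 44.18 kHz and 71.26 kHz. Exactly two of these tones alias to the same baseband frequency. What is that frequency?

14.1 kHz

fs/2 = 15.04 kHz.
119.4 kHz mod fs = 29.16 kHz.
29.16 kHz > fs/2 = 15.04 kHz, folds to fs − 29.16 kHz = 0.92 kHz.
74.26 kHz mod fs = 14.1 kHz.
14.1 kHz ≤ fs/2 = 15.04 kHz, appears at 14.1 kHz.
44.18 kHz mod fs = 14.1 kHz.
14.1 kHz ≤ fs/2 = 15.04 kHz, appears at 14.1 kHz.
71.26 kHz mod fs = 11.1 kHz.
11.1 kHz ≤ fs/2 = 15.04 kHz, appears at 11.1 kHz.
44.18 kHz and 74.26 kHz both map to 14.1 kHz.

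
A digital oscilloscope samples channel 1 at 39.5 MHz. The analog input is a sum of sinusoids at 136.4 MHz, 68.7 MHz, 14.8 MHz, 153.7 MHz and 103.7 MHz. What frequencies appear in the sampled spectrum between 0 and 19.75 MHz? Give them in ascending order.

4.3 MHz, 10.3 MHz, 14.8 MHz, 17.9 MHz

fs/2 = 19.75 MHz.
136.4 MHz mod fs = 17.9 MHz.
17.9 MHz ≤ fs/2 = 19.75 MHz, appears at 17.9 MHz.
68.7 MHz mod fs = 29.2 MHz.
29.2 MHz > fs/2 = 19.75 MHz, folds to fs − 29.2 MHz = 10.3 MHz.
14.8 MHz ≤ fs/2 = 19.75 MHz, passes unchanged.
153.7 MHz mod fs = 35.2 MHz.
35.2 MHz > fs/2 = 19.75 MHz, folds to fs − 35.2 MHz = 4.3 MHz.
103.7 MHz mod fs = 24.7 MHz.
24.7 MHz > fs/2 = 19.75 MHz, folds to fs − 24.7 MHz = 14.8 MHz.
Distinct values: {4.3 MHz, 10.3 MHz, 14.8 MHz, 17.9 MHz}.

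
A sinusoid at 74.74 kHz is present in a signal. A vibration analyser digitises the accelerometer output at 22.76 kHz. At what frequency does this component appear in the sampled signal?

74.74 kHz mod fs = 6.46 kHz.
6.46 kHz ≤ fs/2 = 11.38 kHz, appears at 6.46 kHz.

6.46 kHz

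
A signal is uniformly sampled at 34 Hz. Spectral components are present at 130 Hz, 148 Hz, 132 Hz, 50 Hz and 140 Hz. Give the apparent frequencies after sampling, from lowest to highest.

fs/2 = 17 Hz.
130 Hz mod fs = 28 Hz.
28 Hz > fs/2 = 17 Hz, folds to fs − 28 Hz = 6 Hz.
148 Hz mod fs = 12 Hz.
12 Hz ≤ fs/2 = 17 Hz, appears at 12 Hz.
132 Hz mod fs = 30 Hz.
30 Hz > fs/2 = 17 Hz, folds to fs − 30 Hz = 4 Hz.
50 Hz mod fs = 16 Hz.
16 Hz ≤ fs/2 = 17 Hz, appears at 16 Hz.
140 Hz mod fs = 4 Hz.
4 Hz ≤ fs/2 = 17 Hz, appears at 4 Hz.
Distinct values: {4 Hz, 6 Hz, 12 Hz, 16 Hz}.

4 Hz, 6 Hz, 12 Hz, 16 Hz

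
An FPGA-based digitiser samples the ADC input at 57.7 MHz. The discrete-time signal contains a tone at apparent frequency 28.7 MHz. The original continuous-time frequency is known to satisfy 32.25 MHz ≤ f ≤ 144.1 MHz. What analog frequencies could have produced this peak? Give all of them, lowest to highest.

Frequencies that alias to 28.7 MHz are k·fs ± 28.7 MHz for integer k ≥ 0.
k=0: 28.7 MHz.
k=1: 29 MHz, 86.4 MHz.
k=2: 86.7 MHz, 144.1 MHz.
k=3: 144.4 MHz, 201.8 MHz.
Within [32.25 MHz, 144.1 MHz]: 86.4 MHz, 86.7 MHz, 144.1 MHz.

86.4 MHz, 86.7 MHz, 144.1 MHz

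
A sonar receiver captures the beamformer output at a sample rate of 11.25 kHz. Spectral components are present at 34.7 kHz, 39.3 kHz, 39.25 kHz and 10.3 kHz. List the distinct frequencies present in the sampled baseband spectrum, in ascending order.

fs/2 = 5.625 kHz.
34.7 kHz mod fs = 0.95 kHz.
0.95 kHz ≤ fs/2 = 5.625 kHz, appears at 0.95 kHz.
39.3 kHz mod fs = 5.55 kHz.
5.55 kHz ≤ fs/2 = 5.625 kHz, appears at 5.55 kHz.
39.25 kHz mod fs = 5.5 kHz.
5.5 kHz ≤ fs/2 = 5.625 kHz, appears at 5.5 kHz.
10.3 kHz > fs/2 = 5.625 kHz, folds to fs − 10.3 kHz = 0.95 kHz.
Distinct values: {0.95 kHz, 5.5 kHz, 5.55 kHz}.

0.95 kHz, 5.5 kHz, 5.55 kHz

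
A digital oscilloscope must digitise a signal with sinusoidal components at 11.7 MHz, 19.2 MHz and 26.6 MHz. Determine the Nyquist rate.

53.2 MHz

Highest-frequency component: 26.6 MHz.
Nyquist rate = 2 × 26.6 MHz = 53.2 MHz.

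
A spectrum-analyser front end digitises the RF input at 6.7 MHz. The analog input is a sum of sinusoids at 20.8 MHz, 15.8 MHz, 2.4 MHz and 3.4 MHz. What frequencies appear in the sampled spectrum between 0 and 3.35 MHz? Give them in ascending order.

fs/2 = 3.35 MHz.
20.8 MHz mod fs = 0.7 MHz.
0.7 MHz ≤ fs/2 = 3.35 MHz, appears at 0.7 MHz.
15.8 MHz mod fs = 2.4 MHz.
2.4 MHz ≤ fs/2 = 3.35 MHz, appears at 2.4 MHz.
2.4 MHz ≤ fs/2 = 3.35 MHz, passes unchanged.
3.4 MHz > fs/2 = 3.35 MHz, folds to fs − 3.4 MHz = 3.3 MHz.
Distinct values: {0.7 MHz, 2.4 MHz, 3.3 MHz}.

0.7 MHz, 2.4 MHz, 3.3 MHz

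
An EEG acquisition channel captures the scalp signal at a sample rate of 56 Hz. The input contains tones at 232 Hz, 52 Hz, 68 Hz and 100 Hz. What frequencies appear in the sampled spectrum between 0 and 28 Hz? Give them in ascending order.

fs/2 = 28 Hz.
232 Hz mod fs = 8 Hz.
8 Hz ≤ fs/2 = 28 Hz, appears at 8 Hz.
52 Hz > fs/2 = 28 Hz, folds to fs − 52 Hz = 4 Hz.
68 Hz mod fs = 12 Hz.
12 Hz ≤ fs/2 = 28 Hz, appears at 12 Hz.
100 Hz mod fs = 44 Hz.
44 Hz > fs/2 = 28 Hz, folds to fs − 44 Hz = 12 Hz.
Distinct values: {4 Hz, 8 Hz, 12 Hz}.

4 Hz, 8 Hz, 12 Hz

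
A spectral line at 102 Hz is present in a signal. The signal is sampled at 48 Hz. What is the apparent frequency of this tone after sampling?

102 Hz mod fs = 6 Hz.
6 Hz ≤ fs/2 = 24 Hz, appears at 6 Hz.

6 Hz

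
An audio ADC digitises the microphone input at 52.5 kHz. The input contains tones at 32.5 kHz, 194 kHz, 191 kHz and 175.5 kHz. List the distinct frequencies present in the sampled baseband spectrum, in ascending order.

fs/2 = 26.25 kHz.
32.5 kHz > fs/2 = 26.25 kHz, folds to fs − 32.5 kHz = 20 kHz.
194 kHz mod fs = 36.5 kHz.
36.5 kHz > fs/2 = 26.25 kHz, folds to fs − 36.5 kHz = 16 kHz.
191 kHz mod fs = 33.5 kHz.
33.5 kHz > fs/2 = 26.25 kHz, folds to fs − 33.5 kHz = 19 kHz.
175.5 kHz mod fs = 18 kHz.
18 kHz ≤ fs/2 = 26.25 kHz, appears at 18 kHz.
Distinct values: {16 kHz, 18 kHz, 19 kHz, 20 kHz}.

16 kHz, 18 kHz, 19 kHz, 20 kHz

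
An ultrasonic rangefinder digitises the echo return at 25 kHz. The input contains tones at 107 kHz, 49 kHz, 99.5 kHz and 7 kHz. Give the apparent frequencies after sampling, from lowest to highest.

fs/2 = 12.5 kHz.
107 kHz mod fs = 7 kHz.
7 kHz ≤ fs/2 = 12.5 kHz, appears at 7 kHz.
49 kHz mod fs = 24 kHz.
24 kHz > fs/2 = 12.5 kHz, folds to fs − 24 kHz = 1 kHz.
99.5 kHz mod fs = 24.5 kHz.
24.5 kHz > fs/2 = 12.5 kHz, folds to fs − 24.5 kHz = 0.5 kHz.
7 kHz ≤ fs/2 = 12.5 kHz, passes unchanged.
Distinct values: {0.5 kHz, 1 kHz, 7 kHz}.

0.5 kHz, 1 kHz, 7 kHz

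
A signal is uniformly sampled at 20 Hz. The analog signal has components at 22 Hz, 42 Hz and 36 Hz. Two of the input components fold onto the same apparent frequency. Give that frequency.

fs/2 = 10 Hz.
22 Hz mod fs = 2 Hz.
2 Hz ≤ fs/2 = 10 Hz, appears at 2 Hz.
42 Hz mod fs = 2 Hz.
2 Hz ≤ fs/2 = 10 Hz, appears at 2 Hz.
36 Hz mod fs = 16 Hz.
16 Hz > fs/2 = 10 Hz, folds to fs − 16 Hz = 4 Hz.
22 Hz and 42 Hz both map to 2 Hz.

2 Hz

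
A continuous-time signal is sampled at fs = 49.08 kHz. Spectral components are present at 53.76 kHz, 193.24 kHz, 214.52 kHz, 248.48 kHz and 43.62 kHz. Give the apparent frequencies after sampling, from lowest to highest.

fs/2 = 24.54 kHz.
53.76 kHz mod fs = 4.68 kHz.
4.68 kHz ≤ fs/2 = 24.54 kHz, appears at 4.68 kHz.
193.24 kHz mod fs = 46 kHz.
46 kHz > fs/2 = 24.54 kHz, folds to fs − 46 kHz = 3.08 kHz.
214.52 kHz mod fs = 18.2 kHz.
18.2 kHz ≤ fs/2 = 24.54 kHz, appears at 18.2 kHz.
248.48 kHz mod fs = 3.08 kHz.
3.08 kHz ≤ fs/2 = 24.54 kHz, appears at 3.08 kHz.
43.62 kHz > fs/2 = 24.54 kHz, folds to fs − 43.62 kHz = 5.46 kHz.
Distinct values: {3.08 kHz, 4.68 kHz, 5.46 kHz, 18.2 kHz}.

3.08 kHz, 4.68 kHz, 5.46 kHz, 18.2 kHz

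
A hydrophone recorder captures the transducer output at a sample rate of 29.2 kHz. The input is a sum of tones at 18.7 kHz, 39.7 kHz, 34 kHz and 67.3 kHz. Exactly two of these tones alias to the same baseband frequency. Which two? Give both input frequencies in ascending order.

18.7 kHz, 39.7 kHz

fs/2 = 14.6 kHz.
18.7 kHz > fs/2 = 14.6 kHz, folds to fs − 18.7 kHz = 10.5 kHz.
39.7 kHz mod fs = 10.5 kHz.
10.5 kHz ≤ fs/2 = 14.6 kHz, appears at 10.5 kHz.
34 kHz mod fs = 4.8 kHz.
4.8 kHz ≤ fs/2 = 14.6 kHz, appears at 4.8 kHz.
67.3 kHz mod fs = 8.9 kHz.
8.9 kHz ≤ fs/2 = 14.6 kHz, appears at 8.9 kHz.
18.7 kHz and 39.7 kHz both map to 10.5 kHz.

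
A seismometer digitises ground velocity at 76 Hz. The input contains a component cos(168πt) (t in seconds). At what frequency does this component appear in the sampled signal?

ω = 168π rad/s → f = ω/(2π) = 84 Hz.
84 Hz mod fs = 8 Hz.
8 Hz ≤ fs/2 = 38 Hz, appears at 8 Hz.

8 Hz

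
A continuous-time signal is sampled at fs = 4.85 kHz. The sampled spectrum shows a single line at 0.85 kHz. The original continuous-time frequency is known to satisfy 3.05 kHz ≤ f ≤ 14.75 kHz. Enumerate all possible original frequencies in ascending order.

Frequencies that alias to 0.85 kHz are k·fs ± 0.85 kHz for integer k ≥ 0.
k=0: 0.85 kHz.
k=1: 4 kHz, 5.7 kHz.
k=2: 8.85 kHz, 10.55 kHz.
k=3: 13.7 kHz, 15.4 kHz.
k=4: 18.55 kHz, 20.25 kHz.
Within [3.05 kHz, 14.75 kHz]: 4 kHz, 5.7 kHz, 8.85 kHz, 10.55 kHz, 13.7 kHz.

4 kHz, 5.7 kHz, 8.85 kHz, 10.55 kHz, 13.7 kHz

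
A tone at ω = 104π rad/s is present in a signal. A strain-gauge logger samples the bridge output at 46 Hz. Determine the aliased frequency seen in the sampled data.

ω = 104π rad/s → f = ω/(2π) = 52 Hz.
52 Hz mod fs = 6 Hz.
6 Hz ≤ fs/2 = 23 Hz, appears at 6 Hz.

6 Hz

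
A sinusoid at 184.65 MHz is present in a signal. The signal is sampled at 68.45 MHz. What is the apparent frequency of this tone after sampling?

184.65 MHz mod fs = 47.75 MHz.
47.75 MHz > fs/2 = 34.225 MHz, folds to fs − 47.75 MHz = 20.7 MHz.

20.7 MHz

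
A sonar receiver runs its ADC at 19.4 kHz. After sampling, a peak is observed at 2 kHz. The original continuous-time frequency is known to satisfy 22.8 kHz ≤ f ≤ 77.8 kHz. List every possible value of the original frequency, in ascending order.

Frequencies that alias to 2 kHz are k·fs ± 2 kHz for integer k ≥ 0.
k=0: 2 kHz.
k=1: 17.4 kHz, 21.4 kHz.
k=2: 36.8 kHz, 40.8 kHz.
k=3: 56.2 kHz, 60.2 kHz.
k=4: 75.6 kHz, 79.6 kHz.
k=5: 95 kHz, 99 kHz.
Within [22.8 kHz, 77.8 kHz]: 36.8 kHz, 40.8 kHz, 56.2 kHz, 60.2 kHz, 75.6 kHz.

36.8 kHz, 40.8 kHz, 56.2 kHz, 60.2 kHz, 75.6 kHz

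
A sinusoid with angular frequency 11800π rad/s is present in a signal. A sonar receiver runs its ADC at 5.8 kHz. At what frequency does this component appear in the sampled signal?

ω = 11800π rad/s → f = ω/(2π) = 5900 Hz = 5.9 kHz.
5.9 kHz mod fs = 0.1 kHz.
0.1 kHz ≤ fs/2 = 2.9 kHz, appears at 0.1 kHz.

0.1 kHz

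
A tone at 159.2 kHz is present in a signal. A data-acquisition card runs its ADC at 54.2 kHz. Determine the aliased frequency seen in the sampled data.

3.4 kHz

159.2 kHz mod fs = 50.8 kHz.
50.8 kHz > fs/2 = 27.1 kHz, folds to fs − 50.8 kHz = 3.4 kHz.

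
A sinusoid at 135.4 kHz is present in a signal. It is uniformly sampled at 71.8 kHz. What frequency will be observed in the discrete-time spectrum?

135.4 kHz mod fs = 63.6 kHz.
63.6 kHz > fs/2 = 35.9 kHz, folds to fs − 63.6 kHz = 8.2 kHz.

8.2 kHz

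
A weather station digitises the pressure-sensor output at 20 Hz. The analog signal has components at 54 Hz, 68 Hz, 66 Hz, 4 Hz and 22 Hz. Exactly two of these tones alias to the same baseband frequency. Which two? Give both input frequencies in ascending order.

fs/2 = 10 Hz.
54 Hz mod fs = 14 Hz.
14 Hz > fs/2 = 10 Hz, folds to fs − 14 Hz = 6 Hz.
68 Hz mod fs = 8 Hz.
8 Hz ≤ fs/2 = 10 Hz, appears at 8 Hz.
66 Hz mod fs = 6 Hz.
6 Hz ≤ fs/2 = 10 Hz, appears at 6 Hz.
4 Hz ≤ fs/2 = 10 Hz, passes unchanged.
22 Hz mod fs = 2 Hz.
2 Hz ≤ fs/2 = 10 Hz, appears at 2 Hz.
54 Hz and 66 Hz both map to 6 Hz.

54 Hz, 66 Hz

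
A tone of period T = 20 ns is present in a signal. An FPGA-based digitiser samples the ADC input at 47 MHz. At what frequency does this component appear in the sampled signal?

3 MHz

T = 20 ns → f = 1/T = 50 MHz.
50 MHz mod fs = 3 MHz.
3 MHz ≤ fs/2 = 23.5 MHz, appears at 3 MHz.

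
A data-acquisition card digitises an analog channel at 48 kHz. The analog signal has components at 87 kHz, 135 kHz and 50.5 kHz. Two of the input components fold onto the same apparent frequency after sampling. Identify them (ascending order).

87 kHz, 135 kHz

fs/2 = 24 kHz.
87 kHz mod fs = 39 kHz.
39 kHz > fs/2 = 24 kHz, folds to fs − 39 kHz = 9 kHz.
135 kHz mod fs = 39 kHz.
39 kHz > fs/2 = 24 kHz, folds to fs − 39 kHz = 9 kHz.
50.5 kHz mod fs = 2.5 kHz.
2.5 kHz ≤ fs/2 = 24 kHz, appears at 2.5 kHz.
87 kHz and 135 kHz both map to 9 kHz.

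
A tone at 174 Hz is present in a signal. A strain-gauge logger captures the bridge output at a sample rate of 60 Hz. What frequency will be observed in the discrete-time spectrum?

174 Hz mod fs = 54 Hz.
54 Hz > fs/2 = 30 Hz, folds to fs − 54 Hz = 6 Hz.

6 Hz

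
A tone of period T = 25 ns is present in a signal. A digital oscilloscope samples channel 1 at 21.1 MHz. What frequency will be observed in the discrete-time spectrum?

T = 25 ns → f = 1/T = 40 MHz.
40 MHz mod fs = 18.9 MHz.
18.9 MHz > fs/2 = 10.55 MHz, folds to fs − 18.9 MHz = 2.2 MHz.

2.2 MHz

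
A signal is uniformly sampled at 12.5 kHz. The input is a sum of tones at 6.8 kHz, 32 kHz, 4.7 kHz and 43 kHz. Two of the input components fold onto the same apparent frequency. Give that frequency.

5.5 kHz

fs/2 = 6.25 kHz.
6.8 kHz > fs/2 = 6.25 kHz, folds to fs − 6.8 kHz = 5.7 kHz.
32 kHz mod fs = 7 kHz.
7 kHz > fs/2 = 6.25 kHz, folds to fs − 7 kHz = 5.5 kHz.
4.7 kHz ≤ fs/2 = 6.25 kHz, passes unchanged.
43 kHz mod fs = 5.5 kHz.
5.5 kHz ≤ fs/2 = 6.25 kHz, appears at 5.5 kHz.
32 kHz and 43 kHz both map to 5.5 kHz.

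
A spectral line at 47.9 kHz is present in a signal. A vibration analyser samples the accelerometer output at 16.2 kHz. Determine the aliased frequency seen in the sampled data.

47.9 kHz mod fs = 15.5 kHz.
15.5 kHz > fs/2 = 8.1 kHz, folds to fs − 15.5 kHz = 0.7 kHz.

0.7 kHz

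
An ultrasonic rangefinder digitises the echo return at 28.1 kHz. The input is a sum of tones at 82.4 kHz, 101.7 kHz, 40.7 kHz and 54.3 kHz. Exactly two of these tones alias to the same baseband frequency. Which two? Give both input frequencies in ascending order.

54.3 kHz, 82.4 kHz

fs/2 = 14.05 kHz.
82.4 kHz mod fs = 26.2 kHz.
26.2 kHz > fs/2 = 14.05 kHz, folds to fs − 26.2 kHz = 1.9 kHz.
101.7 kHz mod fs = 17.4 kHz.
17.4 kHz > fs/2 = 14.05 kHz, folds to fs − 17.4 kHz = 10.7 kHz.
40.7 kHz mod fs = 12.6 kHz.
12.6 kHz ≤ fs/2 = 14.05 kHz, appears at 12.6 kHz.
54.3 kHz mod fs = 26.2 kHz.
26.2 kHz > fs/2 = 14.05 kHz, folds to fs − 26.2 kHz = 1.9 kHz.
54.3 kHz and 82.4 kHz both map to 1.9 kHz.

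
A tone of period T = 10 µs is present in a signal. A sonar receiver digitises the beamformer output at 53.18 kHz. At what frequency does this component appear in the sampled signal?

T = 10 µs → f = 1/T = 100 kHz.
100 kHz mod fs = 46.82 kHz.
46.82 kHz > fs/2 = 26.59 kHz, folds to fs − 46.82 kHz = 6.36 kHz.

6.36 kHz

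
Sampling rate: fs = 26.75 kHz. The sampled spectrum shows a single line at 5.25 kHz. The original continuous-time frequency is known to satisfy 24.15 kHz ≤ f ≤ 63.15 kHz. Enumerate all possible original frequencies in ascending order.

Frequencies that alias to 5.25 kHz are k·fs ± 5.25 kHz for integer k ≥ 0.
k=0: 5.25 kHz.
k=1: 21.5 kHz, 32 kHz.
k=2: 48.25 kHz, 58.75 kHz.
k=3: 75 kHz, 85.5 kHz.
Within [24.15 kHz, 63.15 kHz]: 32 kHz, 48.25 kHz, 58.75 kHz.

32 kHz, 48.25 kHz, 58.75 kHz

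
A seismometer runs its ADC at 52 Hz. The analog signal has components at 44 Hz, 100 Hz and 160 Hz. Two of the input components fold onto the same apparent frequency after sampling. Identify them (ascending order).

100 Hz, 160 Hz

fs/2 = 26 Hz.
44 Hz > fs/2 = 26 Hz, folds to fs − 44 Hz = 8 Hz.
100 Hz mod fs = 48 Hz.
48 Hz > fs/2 = 26 Hz, folds to fs − 48 Hz = 4 Hz.
160 Hz mod fs = 4 Hz.
4 Hz ≤ fs/2 = 26 Hz, appears at 4 Hz.
100 Hz and 160 Hz both map to 4 Hz.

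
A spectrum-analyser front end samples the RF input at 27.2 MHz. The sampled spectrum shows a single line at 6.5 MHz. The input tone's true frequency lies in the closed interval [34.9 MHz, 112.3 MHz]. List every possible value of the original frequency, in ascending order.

47.9 MHz, 60.9 MHz, 75.1 MHz, 88.1 MHz, 102.3 MHz

Frequencies that alias to 6.5 MHz are k·fs ± 6.5 MHz for integer k ≥ 0.
k=0: 6.5 MHz.
k=1: 20.7 MHz, 33.7 MHz.
k=2: 47.9 MHz, 60.9 MHz.
k=3: 75.1 MHz, 88.1 MHz.
k=4: 102.3 MHz, 115.3 MHz.
k=5: 129.5 MHz, 142.5 MHz.
Within [34.9 MHz, 112.3 MHz]: 47.9 MHz, 60.9 MHz, 75.1 MHz, 88.1 MHz, 102.3 MHz.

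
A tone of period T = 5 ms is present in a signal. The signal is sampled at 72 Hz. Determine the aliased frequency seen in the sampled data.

T = 5 ms → f = 1/T = 200 Hz.
200 Hz mod fs = 56 Hz.
56 Hz > fs/2 = 36 Hz, folds to fs − 56 Hz = 16 Hz.

16 Hz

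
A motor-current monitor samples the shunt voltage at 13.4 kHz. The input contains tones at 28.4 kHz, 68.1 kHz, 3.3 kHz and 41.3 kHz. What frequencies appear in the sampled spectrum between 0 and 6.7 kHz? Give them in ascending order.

fs/2 = 6.7 kHz.
28.4 kHz mod fs = 1.6 kHz.
1.6 kHz ≤ fs/2 = 6.7 kHz, appears at 1.6 kHz.
68.1 kHz mod fs = 1.1 kHz.
1.1 kHz ≤ fs/2 = 6.7 kHz, appears at 1.1 kHz.
3.3 kHz ≤ fs/2 = 6.7 kHz, passes unchanged.
41.3 kHz mod fs = 1.1 kHz.
1.1 kHz ≤ fs/2 = 6.7 kHz, appears at 1.1 kHz.
Distinct values: {1.1 kHz, 1.6 kHz, 3.3 kHz}.

1.1 kHz, 1.6 kHz, 3.3 kHz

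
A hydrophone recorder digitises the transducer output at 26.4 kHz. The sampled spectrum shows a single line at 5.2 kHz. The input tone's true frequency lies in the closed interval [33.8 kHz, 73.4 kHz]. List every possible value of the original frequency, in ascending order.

Frequencies that alias to 5.2 kHz are k·fs ± 5.2 kHz for integer k ≥ 0.
k=0: 5.2 kHz.
k=1: 21.2 kHz, 31.6 kHz.
k=2: 47.6 kHz, 58 kHz.
k=3: 74 kHz, 84.4 kHz.
Within [33.8 kHz, 73.4 kHz]: 47.6 kHz, 58 kHz.

47.6 kHz, 58 kHz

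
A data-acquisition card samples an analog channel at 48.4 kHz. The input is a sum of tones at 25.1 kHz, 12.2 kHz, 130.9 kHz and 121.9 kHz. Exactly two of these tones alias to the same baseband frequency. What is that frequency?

fs/2 = 24.2 kHz.
25.1 kHz > fs/2 = 24.2 kHz, folds to fs − 25.1 kHz = 23.3 kHz.
12.2 kHz ≤ fs/2 = 24.2 kHz, passes unchanged.
130.9 kHz mod fs = 34.1 kHz.
34.1 kHz > fs/2 = 24.2 kHz, folds to fs − 34.1 kHz = 14.3 kHz.
121.9 kHz mod fs = 25.1 kHz.
25.1 kHz > fs/2 = 24.2 kHz, folds to fs − 25.1 kHz = 23.3 kHz.
25.1 kHz and 121.9 kHz both map to 23.3 kHz.

23.3 kHz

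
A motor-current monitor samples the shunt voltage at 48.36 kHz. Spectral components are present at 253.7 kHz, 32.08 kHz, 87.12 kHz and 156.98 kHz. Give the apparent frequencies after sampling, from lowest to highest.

9.6 kHz, 11.9 kHz, 16.28 kHz

fs/2 = 24.18 kHz.
253.7 kHz mod fs = 11.9 kHz.
11.9 kHz ≤ fs/2 = 24.18 kHz, appears at 11.9 kHz.
32.08 kHz > fs/2 = 24.18 kHz, folds to fs − 32.08 kHz = 16.28 kHz.
87.12 kHz mod fs = 38.76 kHz.
38.76 kHz > fs/2 = 24.18 kHz, folds to fs − 38.76 kHz = 9.6 kHz.
156.98 kHz mod fs = 11.9 kHz.
11.9 kHz ≤ fs/2 = 24.18 kHz, appears at 11.9 kHz.
Distinct values: {9.6 kHz, 11.9 kHz, 16.28 kHz}.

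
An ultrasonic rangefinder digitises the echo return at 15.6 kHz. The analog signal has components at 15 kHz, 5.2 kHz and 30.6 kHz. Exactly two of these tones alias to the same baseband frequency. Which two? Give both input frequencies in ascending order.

fs/2 = 7.8 kHz.
15 kHz > fs/2 = 7.8 kHz, folds to fs − 15 kHz = 0.6 kHz.
5.2 kHz ≤ fs/2 = 7.8 kHz, passes unchanged.
30.6 kHz mod fs = 15 kHz.
15 kHz > fs/2 = 7.8 kHz, folds to fs − 15 kHz = 0.6 kHz.
15 kHz and 30.6 kHz both map to 0.6 kHz.

15 kHz, 30.6 kHz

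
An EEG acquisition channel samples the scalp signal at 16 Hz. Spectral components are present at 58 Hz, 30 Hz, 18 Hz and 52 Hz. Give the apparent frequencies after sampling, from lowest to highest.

fs/2 = 8 Hz.
58 Hz mod fs = 10 Hz.
10 Hz > fs/2 = 8 Hz, folds to fs − 10 Hz = 6 Hz.
30 Hz mod fs = 14 Hz.
14 Hz > fs/2 = 8 Hz, folds to fs − 14 Hz = 2 Hz.
18 Hz mod fs = 2 Hz.
2 Hz ≤ fs/2 = 8 Hz, appears at 2 Hz.
52 Hz mod fs = 4 Hz.
4 Hz ≤ fs/2 = 8 Hz, appears at 4 Hz.
Distinct values: {2 Hz, 4 Hz, 6 Hz}.

2 Hz, 4 Hz, 6 Hz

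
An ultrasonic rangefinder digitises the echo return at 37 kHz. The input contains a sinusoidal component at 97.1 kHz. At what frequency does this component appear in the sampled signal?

13.9 kHz

97.1 kHz mod fs = 23.1 kHz.
23.1 kHz > fs/2 = 18.5 kHz, folds to fs − 23.1 kHz = 13.9 kHz.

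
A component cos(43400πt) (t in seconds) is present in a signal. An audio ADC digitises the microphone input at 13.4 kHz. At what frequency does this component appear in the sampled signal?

5.1 kHz

ω = 43400π rad/s → f = ω/(2π) = 21700 Hz = 21.7 kHz.
21.7 kHz mod fs = 8.3 kHz.
8.3 kHz > fs/2 = 6.7 kHz, folds to fs − 8.3 kHz = 5.1 kHz.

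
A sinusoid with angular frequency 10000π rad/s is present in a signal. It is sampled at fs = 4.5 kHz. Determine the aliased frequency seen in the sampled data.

ω = 10000π rad/s → f = ω/(2π) = 5000 Hz = 5 kHz.
5 kHz mod fs = 0.5 kHz.
0.5 kHz ≤ fs/2 = 2.25 kHz, appears at 0.5 kHz.

0.5 kHz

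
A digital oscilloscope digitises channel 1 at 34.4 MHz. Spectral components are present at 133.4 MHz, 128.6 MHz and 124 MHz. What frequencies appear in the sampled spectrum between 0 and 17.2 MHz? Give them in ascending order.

4.2 MHz, 9 MHz, 13.6 MHz

fs/2 = 17.2 MHz.
133.4 MHz mod fs = 30.2 MHz.
30.2 MHz > fs/2 = 17.2 MHz, folds to fs − 30.2 MHz = 4.2 MHz.
128.6 MHz mod fs = 25.4 MHz.
25.4 MHz > fs/2 = 17.2 MHz, folds to fs − 25.4 MHz = 9 MHz.
124 MHz mod fs = 20.8 MHz.
20.8 MHz > fs/2 = 17.2 MHz, folds to fs − 20.8 MHz = 13.6 MHz.
Distinct values: {4.2 MHz, 9 MHz, 13.6 MHz}.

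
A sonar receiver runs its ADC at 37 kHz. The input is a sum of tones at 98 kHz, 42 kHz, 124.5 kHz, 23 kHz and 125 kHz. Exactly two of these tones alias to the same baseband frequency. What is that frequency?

14 kHz

fs/2 = 18.5 kHz.
98 kHz mod fs = 24 kHz.
24 kHz > fs/2 = 18.5 kHz, folds to fs − 24 kHz = 13 kHz.
42 kHz mod fs = 5 kHz.
5 kHz ≤ fs/2 = 18.5 kHz, appears at 5 kHz.
124.5 kHz mod fs = 13.5 kHz.
13.5 kHz ≤ fs/2 = 18.5 kHz, appears at 13.5 kHz.
23 kHz > fs/2 = 18.5 kHz, folds to fs − 23 kHz = 14 kHz.
125 kHz mod fs = 14 kHz.
14 kHz ≤ fs/2 = 18.5 kHz, appears at 14 kHz.
23 kHz and 125 kHz both map to 14 kHz.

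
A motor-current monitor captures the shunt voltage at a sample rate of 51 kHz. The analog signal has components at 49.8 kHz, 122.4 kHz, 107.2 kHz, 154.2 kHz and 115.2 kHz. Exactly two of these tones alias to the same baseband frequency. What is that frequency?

fs/2 = 25.5 kHz.
49.8 kHz > fs/2 = 25.5 kHz, folds to fs − 49.8 kHz = 1.2 kHz.
122.4 kHz mod fs = 20.4 kHz.
20.4 kHz ≤ fs/2 = 25.5 kHz, appears at 20.4 kHz.
107.2 kHz mod fs = 5.2 kHz.
5.2 kHz ≤ fs/2 = 25.5 kHz, appears at 5.2 kHz.
154.2 kHz mod fs = 1.2 kHz.
1.2 kHz ≤ fs/2 = 25.5 kHz, appears at 1.2 kHz.
115.2 kHz mod fs = 13.2 kHz.
13.2 kHz ≤ fs/2 = 25.5 kHz, appears at 13.2 kHz.
49.8 kHz and 154.2 kHz both map to 1.2 kHz.

1.2 kHz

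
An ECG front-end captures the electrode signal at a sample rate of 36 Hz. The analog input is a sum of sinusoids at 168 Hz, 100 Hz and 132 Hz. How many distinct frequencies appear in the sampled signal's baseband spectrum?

fs/2 = 18 Hz.
168 Hz mod fs = 24 Hz.
24 Hz > fs/2 = 18 Hz, folds to fs − 24 Hz = 12 Hz.
100 Hz mod fs = 28 Hz.
28 Hz > fs/2 = 18 Hz, folds to fs − 28 Hz = 8 Hz.
132 Hz mod fs = 24 Hz.
24 Hz > fs/2 = 18 Hz, folds to fs − 24 Hz = 12 Hz.
Distinct values: {8 Hz, 12 Hz} → 2.

2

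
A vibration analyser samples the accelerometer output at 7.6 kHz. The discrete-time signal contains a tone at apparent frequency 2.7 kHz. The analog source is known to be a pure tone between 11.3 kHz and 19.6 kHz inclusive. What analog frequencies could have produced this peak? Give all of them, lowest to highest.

Frequencies that alias to 2.7 kHz are k·fs ± 2.7 kHz for integer k ≥ 0.
k=0: 2.7 kHz.
k=1: 4.9 kHz, 10.3 kHz.
k=2: 12.5 kHz, 17.9 kHz.
k=3: 20.1 kHz, 25.5 kHz.
Within [11.3 kHz, 19.6 kHz]: 12.5 kHz, 17.9 kHz.

12.5 kHz, 17.9 kHz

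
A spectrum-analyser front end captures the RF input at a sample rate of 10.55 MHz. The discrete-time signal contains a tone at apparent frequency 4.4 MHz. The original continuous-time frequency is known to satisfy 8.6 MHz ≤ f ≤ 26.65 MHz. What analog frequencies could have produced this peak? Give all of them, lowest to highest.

14.95 MHz, 16.7 MHz, 25.5 MHz

Frequencies that alias to 4.4 MHz are k·fs ± 4.4 MHz for integer k ≥ 0.
k=0: 4.4 MHz.
k=1: 6.15 MHz, 14.95 MHz.
k=2: 16.7 MHz, 25.5 MHz.
k=3: 27.25 MHz, 36.05 MHz.
Within [8.6 MHz, 26.65 MHz]: 14.95 MHz, 16.7 MHz, 25.5 MHz.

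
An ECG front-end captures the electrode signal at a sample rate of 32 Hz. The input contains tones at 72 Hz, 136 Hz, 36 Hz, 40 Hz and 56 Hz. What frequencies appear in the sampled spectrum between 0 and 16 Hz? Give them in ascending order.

4 Hz, 8 Hz

fs/2 = 16 Hz.
72 Hz mod fs = 8 Hz.
8 Hz ≤ fs/2 = 16 Hz, appears at 8 Hz.
136 Hz mod fs = 8 Hz.
8 Hz ≤ fs/2 = 16 Hz, appears at 8 Hz.
36 Hz mod fs = 4 Hz.
4 Hz ≤ fs/2 = 16 Hz, appears at 4 Hz.
40 Hz mod fs = 8 Hz.
8 Hz ≤ fs/2 = 16 Hz, appears at 8 Hz.
56 Hz mod fs = 24 Hz.
24 Hz > fs/2 = 16 Hz, folds to fs − 24 Hz = 8 Hz.
Distinct values: {4 Hz, 8 Hz}.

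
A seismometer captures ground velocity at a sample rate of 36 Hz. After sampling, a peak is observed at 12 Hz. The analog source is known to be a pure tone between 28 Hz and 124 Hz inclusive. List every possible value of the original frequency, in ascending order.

Frequencies that alias to 12 Hz are k·fs ± 12 Hz for integer k ≥ 0.
k=0: 12 Hz.
k=1: 24 Hz, 48 Hz.
k=2: 60 Hz, 84 Hz.
k=3: 96 Hz, 120 Hz.
k=4: 132 Hz, 156 Hz.
Within [28 Hz, 124 Hz]: 48 Hz, 60 Hz, 84 Hz, 96 Hz, 120 Hz.

48 Hz, 60 Hz, 84 Hz, 96 Hz, 120 Hz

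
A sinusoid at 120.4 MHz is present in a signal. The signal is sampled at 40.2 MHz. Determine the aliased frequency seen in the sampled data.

0.2 MHz

120.4 MHz mod fs = 40 MHz.
40 MHz > fs/2 = 20.1 MHz, folds to fs − 40 MHz = 0.2 MHz.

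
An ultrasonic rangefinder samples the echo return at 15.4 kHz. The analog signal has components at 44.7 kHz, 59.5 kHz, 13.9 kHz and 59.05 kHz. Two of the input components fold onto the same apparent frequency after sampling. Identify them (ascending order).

13.9 kHz, 44.7 kHz

fs/2 = 7.7 kHz.
44.7 kHz mod fs = 13.9 kHz.
13.9 kHz > fs/2 = 7.7 kHz, folds to fs − 13.9 kHz = 1.5 kHz.
59.5 kHz mod fs = 13.3 kHz.
13.3 kHz > fs/2 = 7.7 kHz, folds to fs − 13.3 kHz = 2.1 kHz.
13.9 kHz > fs/2 = 7.7 kHz, folds to fs − 13.9 kHz = 1.5 kHz.
59.05 kHz mod fs = 12.85 kHz.
12.85 kHz > fs/2 = 7.7 kHz, folds to fs − 12.85 kHz = 2.55 kHz.
13.9 kHz and 44.7 kHz both map to 1.5 kHz.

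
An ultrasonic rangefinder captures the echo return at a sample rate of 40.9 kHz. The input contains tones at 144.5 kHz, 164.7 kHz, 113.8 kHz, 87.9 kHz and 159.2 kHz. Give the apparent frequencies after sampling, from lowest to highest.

fs/2 = 20.45 kHz.
144.5 kHz mod fs = 21.8 kHz.
21.8 kHz > fs/2 = 20.45 kHz, folds to fs − 21.8 kHz = 19.1 kHz.
164.7 kHz mod fs = 1.1 kHz.
1.1 kHz ≤ fs/2 = 20.45 kHz, appears at 1.1 kHz.
113.8 kHz mod fs = 32 kHz.
32 kHz > fs/2 = 20.45 kHz, folds to fs − 32 kHz = 8.9 kHz.
87.9 kHz mod fs = 6.1 kHz.
6.1 kHz ≤ fs/2 = 20.45 kHz, appears at 6.1 kHz.
159.2 kHz mod fs = 36.5 kHz.
36.5 kHz > fs/2 = 20.45 kHz, folds to fs − 36.5 kHz = 4.4 kHz.
Distinct values: {1.1 kHz, 4.4 kHz, 6.1 kHz, 8.9 kHz, 19.1 kHz}.

1.1 kHz, 4.4 kHz, 6.1 kHz, 8.9 kHz, 19.1 kHz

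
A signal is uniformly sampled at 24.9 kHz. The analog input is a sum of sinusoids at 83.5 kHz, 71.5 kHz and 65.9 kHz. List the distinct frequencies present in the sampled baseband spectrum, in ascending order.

3.2 kHz, 8.8 kHz

fs/2 = 12.45 kHz.
83.5 kHz mod fs = 8.8 kHz.
8.8 kHz ≤ fs/2 = 12.45 kHz, appears at 8.8 kHz.
71.5 kHz mod fs = 21.7 kHz.
21.7 kHz > fs/2 = 12.45 kHz, folds to fs − 21.7 kHz = 3.2 kHz.
65.9 kHz mod fs = 16.1 kHz.
16.1 kHz > fs/2 = 12.45 kHz, folds to fs − 16.1 kHz = 8.8 kHz.
Distinct values: {3.2 kHz, 8.8 kHz}.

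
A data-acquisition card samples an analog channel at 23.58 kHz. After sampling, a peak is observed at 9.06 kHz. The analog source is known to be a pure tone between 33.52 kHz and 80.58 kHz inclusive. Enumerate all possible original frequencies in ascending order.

38.1 kHz, 56.22 kHz, 61.68 kHz, 79.8 kHz

Frequencies that alias to 9.06 kHz are k·fs ± 9.06 kHz for integer k ≥ 0.
k=0: 9.06 kHz.
k=1: 14.52 kHz, 32.64 kHz.
k=2: 38.1 kHz, 56.22 kHz.
k=3: 61.68 kHz, 79.8 kHz.
k=4: 85.26 kHz, 103.38 kHz.
Within [33.52 kHz, 80.58 kHz]: 38.1 kHz, 56.22 kHz, 61.68 kHz, 79.8 kHz.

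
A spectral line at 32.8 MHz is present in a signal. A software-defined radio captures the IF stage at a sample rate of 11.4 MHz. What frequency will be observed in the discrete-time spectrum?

32.8 MHz mod fs = 10 MHz.
10 MHz > fs/2 = 5.7 MHz, folds to fs − 10 MHz = 1.4 MHz.

1.4 MHz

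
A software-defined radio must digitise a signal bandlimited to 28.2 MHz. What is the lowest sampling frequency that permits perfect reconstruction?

Nyquist rate = 2 × 28.2 MHz = 56.4 MHz.

56.4 MHz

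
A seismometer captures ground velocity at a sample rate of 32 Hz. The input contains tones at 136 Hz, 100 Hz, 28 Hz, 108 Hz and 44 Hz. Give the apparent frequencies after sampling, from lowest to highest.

fs/2 = 16 Hz.
136 Hz mod fs = 8 Hz.
8 Hz ≤ fs/2 = 16 Hz, appears at 8 Hz.
100 Hz mod fs = 4 Hz.
4 Hz ≤ fs/2 = 16 Hz, appears at 4 Hz.
28 Hz > fs/2 = 16 Hz, folds to fs − 28 Hz = 4 Hz.
108 Hz mod fs = 12 Hz.
12 Hz ≤ fs/2 = 16 Hz, appears at 12 Hz.
44 Hz mod fs = 12 Hz.
12 Hz ≤ fs/2 = 16 Hz, appears at 12 Hz.
Distinct values: {4 Hz, 8 Hz, 12 Hz}.

4 Hz, 8 Hz, 12 Hz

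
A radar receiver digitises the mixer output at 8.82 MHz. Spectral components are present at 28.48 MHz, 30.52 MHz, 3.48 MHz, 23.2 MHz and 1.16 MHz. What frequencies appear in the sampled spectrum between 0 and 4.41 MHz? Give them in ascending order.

1.16 MHz, 2.02 MHz, 3.26 MHz, 3.48 MHz, 4.06 MHz

fs/2 = 4.41 MHz.
28.48 MHz mod fs = 2.02 MHz.
2.02 MHz ≤ fs/2 = 4.41 MHz, appears at 2.02 MHz.
30.52 MHz mod fs = 4.06 MHz.
4.06 MHz ≤ fs/2 = 4.41 MHz, appears at 4.06 MHz.
3.48 MHz ≤ fs/2 = 4.41 MHz, passes unchanged.
23.2 MHz mod fs = 5.56 MHz.
5.56 MHz > fs/2 = 4.41 MHz, folds to fs − 5.56 MHz = 3.26 MHz.
1.16 MHz ≤ fs/2 = 4.41 MHz, passes unchanged.
Distinct values: {1.16 MHz, 2.02 MHz, 3.26 MHz, 3.48 MHz, 4.06 MHz}.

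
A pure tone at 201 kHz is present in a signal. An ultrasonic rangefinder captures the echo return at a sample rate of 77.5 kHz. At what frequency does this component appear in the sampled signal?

31.5 kHz

201 kHz mod fs = 46 kHz.
46 kHz > fs/2 = 38.75 kHz, folds to fs − 46 kHz = 31.5 kHz.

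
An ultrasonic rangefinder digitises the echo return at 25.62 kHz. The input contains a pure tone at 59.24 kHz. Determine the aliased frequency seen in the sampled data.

59.24 kHz mod fs = 8 kHz.
8 kHz ≤ fs/2 = 12.81 kHz, appears at 8 kHz.

8 kHz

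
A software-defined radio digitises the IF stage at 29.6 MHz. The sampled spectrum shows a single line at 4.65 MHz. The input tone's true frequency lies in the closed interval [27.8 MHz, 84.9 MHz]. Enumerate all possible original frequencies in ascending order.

34.25 MHz, 54.55 MHz, 63.85 MHz, 84.15 MHz

Frequencies that alias to 4.65 MHz are k·fs ± 4.65 MHz for integer k ≥ 0.
k=0: 4.65 MHz.
k=1: 24.95 MHz, 34.25 MHz.
k=2: 54.55 MHz, 63.85 MHz.
k=3: 84.15 MHz, 93.45 MHz.
k=4: 113.75 MHz, 123.05 MHz.
Within [27.8 MHz, 84.9 MHz]: 34.25 MHz, 54.55 MHz, 63.85 MHz, 84.15 MHz.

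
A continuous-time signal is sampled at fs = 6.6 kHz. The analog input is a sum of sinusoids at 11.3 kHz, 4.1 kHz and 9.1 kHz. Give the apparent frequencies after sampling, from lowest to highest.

1.9 kHz, 2.5 kHz

fs/2 = 3.3 kHz.
11.3 kHz mod fs = 4.7 kHz.
4.7 kHz > fs/2 = 3.3 kHz, folds to fs − 4.7 kHz = 1.9 kHz.
4.1 kHz > fs/2 = 3.3 kHz, folds to fs − 4.1 kHz = 2.5 kHz.
9.1 kHz mod fs = 2.5 kHz.
2.5 kHz ≤ fs/2 = 3.3 kHz, appears at 2.5 kHz.
Distinct values: {1.9 kHz, 2.5 kHz}.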